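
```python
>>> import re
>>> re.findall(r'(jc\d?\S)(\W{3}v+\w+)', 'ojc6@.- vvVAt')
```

[('jc6@', '.- vvVAt')]

The pattern matches the literal 'jc', then optionally a digit, then a non-whitespace character (captured); then exactly 3 of a non-word character, then one or more of the literal 'v', then one or more of a word character (captured).
Scanning left to right: at [1:13] match 'jc6@.- vvVAt', groups = ('jc6@', '.- vvVAt').
Multiple groups make `findall` return tuples — one 2-tuple for the one match.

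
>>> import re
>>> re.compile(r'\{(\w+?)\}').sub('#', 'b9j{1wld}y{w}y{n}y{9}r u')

'b9j#y#y#y#r u'

Each match is replaced by '#'.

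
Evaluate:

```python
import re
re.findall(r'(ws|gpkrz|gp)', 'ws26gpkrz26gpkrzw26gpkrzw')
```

Alternation tries branches left to right and keeps the first one that lets the overall match succeed at that position.
Scanning left to right: at [0:2] match 'ws', group 1 = 'ws'; at [4:9] match 'gpkrz', group 1 = 'gpkrz'; at [11:16] match 'gpkrz', group 1 = 'gpkrz'; at [19:24] match 'gpkrz', group 1 = 'gpkrz'.
`findall` collects group 1 from each match (4 total).

['ws', 'gpkrz', 'gpkrz', 'gpkrz']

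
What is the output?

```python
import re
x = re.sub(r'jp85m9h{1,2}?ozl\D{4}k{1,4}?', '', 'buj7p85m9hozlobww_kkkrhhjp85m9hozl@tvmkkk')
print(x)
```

This matches the literal 'jp8', then the literal '5m9'; then 1 to 2 of a literal 'h' (lazy); then the literal 'ozl', then exactly 4 of a non-digit, then 1 to 4 of a literal 'k' (lazy).
The `?` after the quantifier makes it lazy — it takes as little as possible before letting the rest of the pattern try.
Matches: at [24:39] → 'jp85m9hozl@tvmk'.
Every occurrence is swapped for ''.

buj7p85m9hozlobww_kkkrhhkk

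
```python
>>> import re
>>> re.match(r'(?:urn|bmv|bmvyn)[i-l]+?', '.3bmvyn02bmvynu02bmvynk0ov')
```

`re.match` won't scan ahead — the pattern has to work from the very first character.
Here position 0 doesn't satisfy it, so the call returns None.

None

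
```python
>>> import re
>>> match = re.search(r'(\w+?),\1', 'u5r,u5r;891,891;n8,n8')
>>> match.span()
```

(0, 7)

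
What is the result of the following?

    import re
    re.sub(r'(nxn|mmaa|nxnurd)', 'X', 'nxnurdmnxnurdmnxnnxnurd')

Branches in `(...|...)` are attempted left-to-right; the first branch that allows the whole pattern to succeed is taken.
Matches: at [0:3] → 'nxn'; at [7:10] → 'nxn'; at [14:17] → 'nxn'; at [17:20] → 'nxn'.
Each match is replaced by 'X'.

'XurdmXurdmXXurd'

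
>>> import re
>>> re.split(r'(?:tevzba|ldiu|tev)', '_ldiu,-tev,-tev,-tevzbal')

['_', ',-', ',-', ',-', 'l']

`|` is ordered: at each position the engine commits to the first alternative that works.
Matches to split on: at [1:5] → 'ldiu'; at [7:10] → 'tev'; at [12:15] → 'tev'; at [17:23] → 'tevzba'.
Splitting on the pattern gives 5 pieces.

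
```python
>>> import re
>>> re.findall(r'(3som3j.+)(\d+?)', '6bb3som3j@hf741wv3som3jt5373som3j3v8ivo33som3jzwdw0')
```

[('3som3j@hf741wv3som3jt5373som3j3v8ivo33som3jzwdw', '0')]

Pattern: the literal '3so', then the literal 'm3j', then one or more of any character (captured); then one or more of a digit (lazy) (captured).
Walking the string: at [3:51] match '3som3j@hf741wv3som3jt5373som3j3v8ivo33som3jzwdw0', groups = ('3som3j@hf741wv3som3jt5373som3j3v8ivo33som3jzwdw', '0').
`findall` packs the 2 group values into a tuple for every match.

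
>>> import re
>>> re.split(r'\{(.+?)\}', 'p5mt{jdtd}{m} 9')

Because the quantifier is non-greedy, it stops expanding at the earliest point where the rest of the pattern can succeed.
The group in the pattern means `split` returns the separators' captures alongside the pieces.

['p5mt', 'jdtd', '', 'm', ' 9']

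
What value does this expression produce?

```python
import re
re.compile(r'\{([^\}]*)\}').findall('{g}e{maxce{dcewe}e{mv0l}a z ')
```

['g', 'maxce{dcewe', 'mv0l']

With a single group, `findall` returns only what that group captured — 3 items.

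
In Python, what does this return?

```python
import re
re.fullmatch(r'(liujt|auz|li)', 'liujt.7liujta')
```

None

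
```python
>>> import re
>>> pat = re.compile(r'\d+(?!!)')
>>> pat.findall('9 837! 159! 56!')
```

['9', '83', '15', '5']

The negative lookahead/lookbehind blocks any match where the forbidden context is present.
Scanning left to right: at [0:1] → '9'; at [2:4] → '83'; at [7:9] → '15'; at [12:13] → '5'.
With no groups in the pattern, `findall` gives back each whole match — 4 here.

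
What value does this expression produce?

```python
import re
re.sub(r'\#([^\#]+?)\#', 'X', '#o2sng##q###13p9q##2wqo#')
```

'XX#XX'

`sub` substitutes 'X' at each match site.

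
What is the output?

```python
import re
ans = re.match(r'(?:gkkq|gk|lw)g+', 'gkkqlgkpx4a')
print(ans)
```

None

`re.match` only tries the pattern at the start of the string.
Here the pattern fails at index 0, so the call returns None.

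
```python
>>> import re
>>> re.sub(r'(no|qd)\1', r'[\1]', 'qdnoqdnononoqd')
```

A backreference is literal: `\1` must see the identical characters the first group matched.
The replacement refers to a captured group, so each match is rewritten using its own captured text.

'qdnoqd[no]noqd'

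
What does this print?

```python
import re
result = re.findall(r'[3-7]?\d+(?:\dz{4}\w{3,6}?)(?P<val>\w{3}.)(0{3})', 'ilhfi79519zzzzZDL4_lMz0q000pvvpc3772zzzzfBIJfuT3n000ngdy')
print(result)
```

Pattern: optionally a character in [3-7], then one or more of a digit; then a digit, then exactly 4 of a literal 'z', then 3 to 6 of a word character (lazy) (non-capturing group); then exactly 3 of a word character, then any character (captured as 'val'); then exactly 3 of a literal '0' (captured).
Walking the string: at [5:27] match '79519zzzzZDL4_lMz0q000', groups = ('Mz0q', '000'); at [32:52] match '3772zzzzfBIJfuT3n000', groups = ('uT3n', '000').
`findall` packs the 2 group values into a tuple for every match.

[('Mz0q', '000'), ('uT3n', '000')]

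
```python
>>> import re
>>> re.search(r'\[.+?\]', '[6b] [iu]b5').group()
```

With the lazy modifier that quantifier settles for the fewest repetitions that let the rest of the pattern succeed (the atoms after it are unaffected and can still be greedy).
The match spans [0:4] → '[6b]'.

'[6b]'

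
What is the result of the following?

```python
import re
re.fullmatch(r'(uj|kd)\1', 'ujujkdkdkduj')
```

`fullmatch` succeeds only if the pattern covers the string from start to end.
Here the string isn't matched end-to-end, so the call returns None.

None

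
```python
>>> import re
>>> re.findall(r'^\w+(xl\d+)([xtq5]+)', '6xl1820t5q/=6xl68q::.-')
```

[('xl1820', 't5q')]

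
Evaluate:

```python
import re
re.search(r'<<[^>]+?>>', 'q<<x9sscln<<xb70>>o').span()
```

(1, 18)

The match spans [1:18] → '<<x9sscln<<xb70>>'.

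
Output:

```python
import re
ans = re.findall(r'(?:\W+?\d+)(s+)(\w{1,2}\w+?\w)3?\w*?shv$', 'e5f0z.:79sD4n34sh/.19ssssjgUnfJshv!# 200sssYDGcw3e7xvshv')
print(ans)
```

[('sss', 'YDGc')]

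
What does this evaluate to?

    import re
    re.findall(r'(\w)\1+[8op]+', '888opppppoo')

['8']

After group 1 captures some text, `\1` only succeeds where that same text appears again.
Matches: at [0:11] match '888opppppoo', group 1 = '8'.
With a single group, `findall` returns only what that group captured — 1 item.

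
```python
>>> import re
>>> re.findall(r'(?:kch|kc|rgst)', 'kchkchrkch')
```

['kch', 'kch', 'kch']

Branches in `(...|...)` are attempted left-to-right; the first branch that allows the whole pattern to succeed is taken.
Since nothing is captured, `findall` lists the 3 matched substrings directly.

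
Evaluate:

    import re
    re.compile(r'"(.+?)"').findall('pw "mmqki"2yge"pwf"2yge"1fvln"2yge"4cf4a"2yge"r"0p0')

`findall` collects group 1 from each match (5 total).

['mmqki', 'pwf', '1fvln', '4cf4a', 'r']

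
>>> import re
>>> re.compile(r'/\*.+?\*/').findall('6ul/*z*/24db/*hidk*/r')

A `+?`/`*?`/`{m,n}?` starts at its minimum and grows only as far as needed for what follows to match.
Matches: at [3:8] → '/*z*/'; at [12:20] → '/*hidk*/'.
Since nothing is captured, `findall` lists the 2 matched substrings directly.

['/*z*/', '/*hidk*/']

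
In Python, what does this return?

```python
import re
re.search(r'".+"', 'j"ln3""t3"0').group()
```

'"ln3""t3"'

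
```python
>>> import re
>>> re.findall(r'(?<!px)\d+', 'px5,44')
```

Because the assertion is negative and zero-width, positions next to the forbidden text are skipped.
With no groups in the pattern, `findall` gives back each whole match — 1 here.

['44']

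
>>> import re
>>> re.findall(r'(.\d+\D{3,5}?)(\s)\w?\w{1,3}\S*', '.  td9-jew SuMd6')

[('d9-jew', ' ')]

This matches any character, then one or more of a digit, then 3 to 5 of a non-digit (lazy) (captured); then whitespace (captured); then optionally a word character, then 1 to 3 of a word character, then zero or more of a non-whitespace character.
Scanning left to right: at [4:16] match 'd9-jew SuMd6', groups = ('d9-jew', ' ').
With 2 capturing groups, `findall` returns a 2-tuple per match.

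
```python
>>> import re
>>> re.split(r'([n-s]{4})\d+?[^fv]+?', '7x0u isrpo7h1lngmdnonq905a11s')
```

['7x0u i', 'srpo', '1lngmd', 'nonq', '5a11s']

The pattern matches exactly 4 of a character in [n-s] (captured); then one or more of a digit (lazy); then one or more of any character except [fv] (lazy).
With the lazy modifier that quantifier settles for the fewest repetitions that let the rest of the pattern succeed (the atoms after it are unaffected and can still be greedy).
Matches to split on: at [6:12] → 'srpo7h'; at [18:24] → 'nonq90'.
With a capturing group present, the delimiter's captured portion is kept in the result list.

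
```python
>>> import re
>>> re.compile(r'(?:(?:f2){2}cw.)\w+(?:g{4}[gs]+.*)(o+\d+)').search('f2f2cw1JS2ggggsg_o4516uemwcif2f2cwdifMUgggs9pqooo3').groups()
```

('o3',)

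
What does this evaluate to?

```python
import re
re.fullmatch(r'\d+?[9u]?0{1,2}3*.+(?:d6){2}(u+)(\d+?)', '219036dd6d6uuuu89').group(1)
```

'uuuu'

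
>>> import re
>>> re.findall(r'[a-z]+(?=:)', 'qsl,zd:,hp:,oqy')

['zd', 'hp']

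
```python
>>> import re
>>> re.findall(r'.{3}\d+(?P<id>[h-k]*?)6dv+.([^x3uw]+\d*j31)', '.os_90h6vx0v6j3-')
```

Multiple groups make `findall` return tuples — one 2-tuple for each match.
Nothing in the string satisfies the pattern, so the list is empty.

[]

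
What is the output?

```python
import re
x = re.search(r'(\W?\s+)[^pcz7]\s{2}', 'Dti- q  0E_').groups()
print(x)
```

The match spans [3:8] → '- q  '.
Captured: group 1 = '- '.

('- ',)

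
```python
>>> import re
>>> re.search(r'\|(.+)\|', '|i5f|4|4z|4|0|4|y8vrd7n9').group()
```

The match spans [0:16] → '|i5f|4|4z|4|0|4|'.

'|i5f|4|4z|4|0|4|'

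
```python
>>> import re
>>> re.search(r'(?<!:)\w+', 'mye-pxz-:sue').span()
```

(0, 3)

The negative lookahead/lookbehind blocks any match where the forbidden context is present.
`re.search` scans for the first position where the pattern succeeds.
The match spans [0:3] → 'mye'.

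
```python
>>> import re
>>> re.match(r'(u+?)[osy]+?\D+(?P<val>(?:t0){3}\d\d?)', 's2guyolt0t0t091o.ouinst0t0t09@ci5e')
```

None

The pattern matches one or more of a literal 'u' (lazy) (captured); then one or more of one of [osy] (lazy); then one or more of a non-digit; then the literal 't0' repeated 3 times, then a digit, then optionally a digit (captured as 'val').
With `match`, the pattern is implicitly anchored at the beginning.
Here position 0 doesn't satisfy it, so the call returns None.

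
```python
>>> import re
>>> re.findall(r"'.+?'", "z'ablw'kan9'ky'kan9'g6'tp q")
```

Lazy quantifiers expand one character at a time until the remainder of the pattern can match.
Since nothing is captured, `findall` lists the 3 matched substrings directly.

["'ablw'", "'ky'", "'g6'"]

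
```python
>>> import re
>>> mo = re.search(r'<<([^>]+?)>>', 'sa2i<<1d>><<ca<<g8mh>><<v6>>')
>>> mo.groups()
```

('1d',)

Unlike `match`, `search` isn't anchored — it looks for the pattern anywhere in the string.
The match spans [4:10] → '<<1d>>'.
Captured: group 1 = '1d'.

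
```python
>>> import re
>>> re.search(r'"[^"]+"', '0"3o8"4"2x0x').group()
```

`re.search` scans for the first position where the pattern succeeds.
The match spans [1:6] → '"3o8"'.

'"3o8"'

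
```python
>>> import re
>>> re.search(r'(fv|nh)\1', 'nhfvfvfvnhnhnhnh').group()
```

'fvfv'

`\1` is not a pattern — it's the concrete string captured by group 1, re-applied verbatim.
`search` walks the string left to right and returns the first match it finds.
The match spans [2:6] → 'fvfv'.
Captured: group 1 = 'fv'.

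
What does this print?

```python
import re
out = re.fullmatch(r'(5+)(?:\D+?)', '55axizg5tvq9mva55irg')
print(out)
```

This matches one or more of a literal '5' (captured); then one or more of a non-digit (lazy) (non-capturing group).
For `fullmatch`, every character of the input must be accounted for by the pattern.
Here the pattern can't cover the whole string, so the call returns None.

None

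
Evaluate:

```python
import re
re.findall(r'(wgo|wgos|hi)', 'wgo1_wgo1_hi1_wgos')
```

['wgo', 'wgo', 'hi', 'wgo']

Alternation isn't longest-match — the leftmost alternative that fits at this position is chosen.
Matches: at [0:3] match 'wgo', group 1 = 'wgo'; at [5:8] match 'wgo', group 1 = 'wgo'; at [10:12] match 'hi', group 1 = 'hi'; at [14:17] match 'wgo', group 1 = 'wgo'.
With a single group, `findall` returns only what that group captured — 4 items.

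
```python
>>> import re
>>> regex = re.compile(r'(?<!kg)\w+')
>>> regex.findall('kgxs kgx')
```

['kgxs', 'kgx']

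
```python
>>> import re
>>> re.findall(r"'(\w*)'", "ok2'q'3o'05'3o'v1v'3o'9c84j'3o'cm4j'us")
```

Scanning left to right: at [3:6] match "'q'", group 1 = 'q'; at [8:12] match "'05'", group 1 = '05'; at [14:19] match "'v1v'", group 1 = 'v1v'; at [21:28] match "'9c84j'", group 1 = '9c84j'; at [30:36] match "'cm4j'", group 1 = 'cm4j'.
Because there's exactly one group, `findall` drops the full match and keeps group 1 from each hit.

['q', '05', 'v1v', '9c84j', 'cm4j']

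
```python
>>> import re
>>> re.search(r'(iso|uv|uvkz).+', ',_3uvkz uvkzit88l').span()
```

(3, 17)

The match spans [3:17] → 'uvkz uvkzit88l'.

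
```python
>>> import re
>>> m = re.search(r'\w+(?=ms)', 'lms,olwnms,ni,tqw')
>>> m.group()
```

'l'

Lookahead/lookbehind check context without consuming it, so the matched span excludes the asserted characters.
`search` walks the string left to right and returns the first match it finds.
The match spans [0:1] → 'l'.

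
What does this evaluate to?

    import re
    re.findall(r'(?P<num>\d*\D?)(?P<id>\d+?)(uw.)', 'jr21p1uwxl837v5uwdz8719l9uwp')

[('21p', '1', 'uwx'), ('837v', '5', 'uwd'), ('8719l', '9', 'uwp')]

This matches zero or more of a digit, then optionally a non-digit (captured as 'num'); then one or more of a digit (lazy) (captured as 'id'); then the literal 'uw', then any character (captured).
Matches: at [2:9] match '21p1uwx', groups = ('21p', '1', 'uwx'); at [10:18] match '837v5uwd', groups = ('837v', '5', 'uwd'); at [19:28] match '8719l9uwp', groups = ('8719l', '9', 'uwp').
With 3 capturing groups, `findall` returns a 3-tuple per match.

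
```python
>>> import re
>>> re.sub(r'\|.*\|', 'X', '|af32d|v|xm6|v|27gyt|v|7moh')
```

Each match is replaced by 'X'.

'X7moh'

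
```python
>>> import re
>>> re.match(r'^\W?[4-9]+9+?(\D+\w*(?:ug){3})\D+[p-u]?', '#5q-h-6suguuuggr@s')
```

`re.match` only tries the pattern at the start of the string.
Here the string doesn't start with a match, so the call returns None.

None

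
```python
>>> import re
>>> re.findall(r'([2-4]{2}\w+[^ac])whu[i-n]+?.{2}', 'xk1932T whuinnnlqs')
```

Pattern: exactly 2 of a character in [2-4], then one or more of a word character, then any character except [ac] (captured); then the literal 'whu', then one or more of a character in [i-n] (lazy), then exactly 2 of any character.
Walking the string: at [4:14] match '32T whuinn', group 1 = '32T '.
With a single group, `findall` returns only what that group captured — 1 item.

['32T ']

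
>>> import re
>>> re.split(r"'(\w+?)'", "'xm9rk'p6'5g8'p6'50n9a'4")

['', 'xm9rk', 'p6', '5g8', 'p6', '50n9a', '4']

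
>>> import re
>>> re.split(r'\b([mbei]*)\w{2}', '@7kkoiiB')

['@', '', 'koiiB']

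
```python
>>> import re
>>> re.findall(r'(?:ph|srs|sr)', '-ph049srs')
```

The regex engine tests alternatives in the order written; an earlier branch that matches wins even if a later one would match more.
Matches: at [1:3] → 'ph'; at [6:9] → 'srs'.
With no groups in the pattern, `findall` gives back each whole match — 2 here.

['ph', 'srs']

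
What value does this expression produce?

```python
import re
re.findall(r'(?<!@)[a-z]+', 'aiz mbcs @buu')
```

The negative lookahead/lookbehind blocks any match where the forbidden context is present.
Scanning left to right: at [0:3] → 'aiz'; at [4:8] → 'mbcs'; at [11:13] → 'uu'.
With no groups in the pattern, `findall` gives back each whole match — 3 here.

['aiz', 'mbcs', 'uu']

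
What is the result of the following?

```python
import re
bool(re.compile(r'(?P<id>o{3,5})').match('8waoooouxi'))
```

This matches 3 to 5 of a literal 'o' (captured as 'id').
`match` is anchored at position 0; if the pattern doesn't fit there, it returns None.
Here the pattern fails at index 0, so the call returns None, and `bool(None)` is False.

False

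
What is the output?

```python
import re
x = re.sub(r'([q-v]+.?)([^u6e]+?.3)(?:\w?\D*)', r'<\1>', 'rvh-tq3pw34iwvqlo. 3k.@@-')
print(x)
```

<rvh>34iw<vql>

Pattern: one or more of a character in [q-v], then optionally any character (captured); then one or more of any character except [u6e] (lazy), then any character, then the literal '3' (captured); then optionally a word character, then zero or more of a non-digit (non-capturing group).
Lazy quantifiers expand one character at a time until the remainder of the pattern can match.
Matches: at [0:9] → 'rvh-tq3pw'; at [13:25] → 'vqlo. 3k.@@-'.
Each match is replaced using the text its own group 1 captured.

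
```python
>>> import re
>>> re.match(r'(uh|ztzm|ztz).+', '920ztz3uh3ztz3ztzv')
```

`re.match` only tries the pattern at the start of the string.
Here the string doesn't start with a match, so the call returns None.

None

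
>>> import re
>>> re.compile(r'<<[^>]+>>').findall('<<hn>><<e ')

['<<hn>>']

Walking the string: at [0:6] → '<<hn>>'.
`findall` yields the raw match text (1 of them) because the pattern has no groups.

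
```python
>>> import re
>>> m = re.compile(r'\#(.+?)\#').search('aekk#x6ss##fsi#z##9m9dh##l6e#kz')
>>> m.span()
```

Lazy quantifiers expand one character at a time until the remainder of the pattern can match.
`search` walks the string left to right and returns the first match it finds.
The match spans [4:10] → '#x6ss#'.
Captured: group 1 = 'x6ss'.

(4, 10)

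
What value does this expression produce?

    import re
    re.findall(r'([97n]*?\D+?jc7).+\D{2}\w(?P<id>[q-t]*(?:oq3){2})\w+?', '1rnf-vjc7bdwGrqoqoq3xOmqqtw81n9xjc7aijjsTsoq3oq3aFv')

2 groups means the one result is a tuple of 2 captured strings — 1 here.

[('rnf-vjc7', 'oq3oq3')]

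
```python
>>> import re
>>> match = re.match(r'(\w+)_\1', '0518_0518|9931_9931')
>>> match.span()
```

(0, 9)

`re.match` only tries the pattern at the start of the string.
The match spans [0:9] → '0518_0518'.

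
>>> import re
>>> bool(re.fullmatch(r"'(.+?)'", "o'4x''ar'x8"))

False

`re.fullmatch` is like wrapping the pattern in `^…$` (in single-line mode).
Here the pattern can't cover the whole string, so the call returns None, and `bool(None)` is False.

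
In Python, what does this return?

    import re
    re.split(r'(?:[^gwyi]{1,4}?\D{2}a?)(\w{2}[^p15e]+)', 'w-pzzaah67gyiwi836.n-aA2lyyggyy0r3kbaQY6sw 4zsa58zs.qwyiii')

['w', 'zaah67gyiwi836.n-aA2lyyggyy0r3kbaQY6sw 4zsa', '', 'qwyiii', '']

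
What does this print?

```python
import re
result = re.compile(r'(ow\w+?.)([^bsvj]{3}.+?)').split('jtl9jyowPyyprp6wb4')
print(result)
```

['jtl9jy', 'owPy', 'yprp', '6wb4']

Pattern: the literal 'ow', then one or more of a word character (lazy), then any character (captured); then exactly 3 of any character except [bsvj], then one or more of any character (lazy) (captured).
Lazy quantifiers expand one character at a time until the remainder of the pattern can match.
Matches to split on: at [6:14] → 'owPyyprp'.
Because the pattern has a capturing group, `split` also inserts each captured text between the pieces.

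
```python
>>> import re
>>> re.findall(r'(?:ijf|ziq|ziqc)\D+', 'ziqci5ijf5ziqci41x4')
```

['ziqci', 'ziqci']

Since nothing is captured, `findall` lists the 2 matched substrings directly.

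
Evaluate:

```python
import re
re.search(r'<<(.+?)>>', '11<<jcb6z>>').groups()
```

`search` walks the string left to right and returns the first match it finds.
The match spans [2:11] → '<<jcb6z>>'.
Captured: group 1 = 'jcb6z'.

('jcb6z',)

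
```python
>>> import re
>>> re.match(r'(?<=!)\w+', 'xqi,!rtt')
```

Lookahead/lookbehind check context without consuming it, so the matched span excludes the asserted characters.
`re.match` only tries the pattern at the start of the string.
Here the string doesn't start with a match, so the call returns None.

None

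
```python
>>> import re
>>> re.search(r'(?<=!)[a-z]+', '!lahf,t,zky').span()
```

(1, 5)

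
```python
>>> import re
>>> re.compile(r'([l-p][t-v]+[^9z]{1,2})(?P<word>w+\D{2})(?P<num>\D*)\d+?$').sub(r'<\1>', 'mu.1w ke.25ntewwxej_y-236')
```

This matches a character in [l-p], then one or more of a character in [t-v], then 1 to 2 of any character except [9z] (captured); then one or more of the literal 'w', then exactly 2 of a non-digit (captured as 'word'); then zero or more of a non-digit (captured as 'num'); then one or more of a digit (lazy); then anchored at the end.
Matches: at [11:25] → 'ntewwxej_y-236'.
Each match is replaced using the text its own group 1 captured.

'mu.1w ke.25<ntew>'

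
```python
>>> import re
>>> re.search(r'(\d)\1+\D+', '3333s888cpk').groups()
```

After group 1 captures some text, `\1` only succeeds where that same text appears again.
Unlike `match`, `search` isn't anchored — it looks for the pattern anywhere in the string.
The match spans [0:5] → '3333s'.
Captured: group 1 = '3'.

('3',)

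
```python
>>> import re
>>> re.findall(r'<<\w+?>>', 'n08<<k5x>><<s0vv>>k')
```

['<<k5x>>', '<<s0vv>>']

No capturing groups, so `findall` returns the 2 full match strings.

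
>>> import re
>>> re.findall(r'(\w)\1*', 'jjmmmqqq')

['j', 'm', 'q']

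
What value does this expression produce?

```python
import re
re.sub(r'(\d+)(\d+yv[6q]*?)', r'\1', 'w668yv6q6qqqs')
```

'w666q6qqqs'

Pattern: one or more of a digit (captured); then one or more of a digit, then the literal 'yv', then zero or more of one of [6q] (lazy) (captured).
Because the quantifier is non-greedy, it stops expanding at the earliest point where the rest of the pattern can succeed.
Matches: at [1:6] → '668yv'.
Each match is replaced using the text its own group 1 captured.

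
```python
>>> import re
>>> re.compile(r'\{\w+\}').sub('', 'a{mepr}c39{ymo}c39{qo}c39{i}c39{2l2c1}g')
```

'ac39c39c39c39g'

Each match is replaced by ''.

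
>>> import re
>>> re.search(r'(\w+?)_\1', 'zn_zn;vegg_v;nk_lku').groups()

`\1` has to match the exact text group 1 already captured.
Unlike `match`, `search` isn't anchored — it looks for the pattern anywhere in the string.
The match spans [0:5] → 'zn_zn'.
Captured: group 1 = 'zn'.

('zn',)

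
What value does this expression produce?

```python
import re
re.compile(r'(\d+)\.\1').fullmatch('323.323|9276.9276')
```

None

A backreference is literal: `\1` must see the identical characters the first group matched.
`fullmatch` succeeds only if the pattern covers the string from start to end.
Here there's no way to consume every character, so the call returns None.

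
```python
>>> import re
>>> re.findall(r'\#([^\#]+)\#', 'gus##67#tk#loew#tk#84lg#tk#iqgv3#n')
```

['67', 'loew', '84lg', 'iqgv3']

Because there's exactly one group, `findall` drops the full match and keeps group 1 from each hit.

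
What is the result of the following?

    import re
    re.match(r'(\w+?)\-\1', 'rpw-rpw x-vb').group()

A backreference is literal: `\1` must see the identical characters the first group matched.
`re.match` won't scan ahead — the pattern has to work from the very first character.
The match spans [0:7] → 'rpw-rpw'.
Captured: group 1 = 'rpw'.

'rpw-rpw'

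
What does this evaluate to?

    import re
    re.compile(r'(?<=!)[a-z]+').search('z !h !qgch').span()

The positive lookaround only admits positions where the adjacent text matches; those characters stay outside the span.
The match spans [3:4] → 'h'.

(3, 4)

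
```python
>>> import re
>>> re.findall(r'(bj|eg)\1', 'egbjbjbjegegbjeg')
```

['bj', 'eg']

A backreference is literal: `\1` must see the identical characters the first group matched.
With a single group, `findall` returns only what that group captured — 2 items.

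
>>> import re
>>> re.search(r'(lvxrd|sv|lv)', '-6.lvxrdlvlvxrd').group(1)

'lvxrd'

`|` is ordered: at each position the engine commits to the first alternative that works.
`re.search` tries every starting position until one works.
The match spans [3:8] → 'lvxrd'.
Captured: group 1 = 'lvxrd'.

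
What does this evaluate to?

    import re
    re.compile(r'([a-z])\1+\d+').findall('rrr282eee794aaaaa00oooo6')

['r', 'e', 'a', 'o']

After group 1 captures some text, `\1` only succeeds where that same text appears again.
Because there's exactly one group, `findall` drops the full match and keeps group 1 from each hit.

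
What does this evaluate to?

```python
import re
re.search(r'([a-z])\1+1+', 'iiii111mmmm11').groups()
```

('i',)

The backreference `\1` re-matches whatever the first group consumed, character for character.
Unlike `match`, `search` isn't anchored — it looks for the pattern anywhere in the string.
The match spans [0:7] → 'iiii111'.
Captured: group 1 = 'i'.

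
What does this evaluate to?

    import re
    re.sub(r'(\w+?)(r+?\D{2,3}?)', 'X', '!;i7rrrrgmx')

The pattern matches one or more of a word character (lazy) (captured); then one or more of the literal 'r' (lazy), then 2 to 3 of a non-digit (lazy) (captured).
The `?` after the quantifier makes it lazy — it takes as little as possible before letting the rest of the pattern try.
Matches: at [2:7] → 'i7rrr'.
`sub` substitutes 'X' at each match site.

'!;Xrgmx'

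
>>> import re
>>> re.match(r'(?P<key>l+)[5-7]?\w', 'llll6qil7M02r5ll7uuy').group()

'llll6q'

This matches one or more of a literal 'l' (captured as 'key'); then optionally a character in [5-7], then a word character.
`match` is anchored at position 0; if the pattern doesn't fit there, it returns None.
The match spans [0:6] → 'llll6q'.
Captured: group 1 = 'llll'.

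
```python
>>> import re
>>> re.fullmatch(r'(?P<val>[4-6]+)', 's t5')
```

This matches one or more of a character in [4-6] (captured as 'val').
`re.fullmatch` is like wrapping the pattern in `^…$` (in single-line mode).
Here the pattern can't cover the whole string, so the call returns None.

None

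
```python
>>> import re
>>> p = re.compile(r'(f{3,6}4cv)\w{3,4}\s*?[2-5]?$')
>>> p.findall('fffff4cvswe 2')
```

The pattern matches 3 to 6 of a literal 'f', then the literal '4cv' (captured); then 3 to 4 of a word character, then zero or more of whitespace (lazy), then optionally a character in [2-5]; then anchored at the end.
Walking the string: at [0:13] match 'fffff4cvswe 2', group 1 = 'fffff4cv'.
Because there's exactly one group, `findall` drops the full match and keeps group 1 from the one hit.

['fffff4cv']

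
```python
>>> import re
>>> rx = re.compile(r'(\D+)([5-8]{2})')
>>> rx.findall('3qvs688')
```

This matches one or more of a non-digit (captured); then exactly 2 of a character in [5-8] (captured).
Matches: at [1:6] match 'qvs68', groups = ('qvs', '68').
With 2 capturing groups, `findall` returns a 2-tuple per match.

[('qvs', '68')]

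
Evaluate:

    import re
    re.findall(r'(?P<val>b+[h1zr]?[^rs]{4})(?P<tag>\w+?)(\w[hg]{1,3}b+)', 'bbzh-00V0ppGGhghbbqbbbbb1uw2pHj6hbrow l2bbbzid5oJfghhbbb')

[('bbzh-00', 'V0ppG', 'Ghghbb'), ('bbbbb1uw2p', 'Hj', '6hb'), ('bbbzid5o', 'J', 'fghhbbb')]

The pattern matches one or more of the literal 'b', then optionally one of [h1zr], then exactly 4 of any character except [rs] (captured as 'val'); then one or more of a word character (lazy) (captured as 'tag'); then a word character, then 1 to 3 of one of [hg], then one or more of a literal 'b' (captured).
Scanning left to right: at [0:18] match 'bbzh-00V0ppGGhghbb', groups = ('bbzh-00', 'V0ppG', 'Ghghbb'); at [19:34] match 'bbbbb1uw2pHj6hb', groups = ('bbbbb1uw2p', 'Hj', '6hb'); at [40:56] match 'bbbzid5oJfghhbbb', groups = ('bbbzid5o', 'J', 'fghhbbb').
3 groups means each result is a tuple of 3 captured strings — 3 here.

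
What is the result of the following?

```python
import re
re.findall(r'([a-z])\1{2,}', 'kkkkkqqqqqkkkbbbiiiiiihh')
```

A backreference is literal: `\1` must see the identical characters the first group matched.
Walking the string: at [0:5] match 'kkkkk', group 1 = 'k'; at [5:10] match 'qqqqq', group 1 = 'q'; at [10:13] match 'kkk', group 1 = 'k'; at [13:16] match 'bbb', group 1 = 'b'; at [16:22] match 'iiiiii', group 1 = 'i'.
Because there's exactly one group, `findall` drops the full match and keeps group 1 from each hit.

['k', 'q', 'k', 'b', 'i']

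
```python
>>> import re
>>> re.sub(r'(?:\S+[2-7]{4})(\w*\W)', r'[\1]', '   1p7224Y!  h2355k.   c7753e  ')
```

Pattern: one or more of a non-whitespace character, then exactly 4 of a character in [2-7] (non-capturing group); then zero or more of a word character, then a non-word character (captured).
Matches: at [3:11] → '1p7224Y!'; at [13:20] → 'h2355k.'; at [23:30] → 'c7753e '.
`\1` in the replacement pulls in group 1's text for each match.

'   [Y!]  [k.]   [e ] '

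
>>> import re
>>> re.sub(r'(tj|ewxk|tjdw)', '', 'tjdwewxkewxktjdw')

Alternation isn't longest-match — the leftmost alternative that fits at this position is chosen.
Matches: at [0:2] → 'tj'; at [4:8] → 'ewxk'; at [8:12] → 'ewxk'; at [12:14] → 'tj'.
Every occurrence is swapped for ''.

'dwdw'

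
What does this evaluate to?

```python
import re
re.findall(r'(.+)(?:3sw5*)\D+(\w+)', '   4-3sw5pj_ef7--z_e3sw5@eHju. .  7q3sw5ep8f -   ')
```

`findall` packs the 2 group values into a tuple for every match.

[('   4-3sw5pj_ef7--z_e3sw5@eHju. .  7q', '8f')]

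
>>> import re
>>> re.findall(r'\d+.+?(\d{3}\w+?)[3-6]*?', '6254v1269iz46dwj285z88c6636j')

['1269', '285z', '6636']

The pattern matches one or more of a digit, then one or more of any character (lazy); then exactly 3 of a digit, then one or more of a word character (lazy) (captured); then zero or more of a character in [3-6] (lazy).
Because the quantifier is non-greedy, it stops expanding at the earliest point where the rest of the pattern can succeed.
Scanning left to right: at [0:9] match '6254v1269', group 1 = '1269'; at [11:20] match '46dwj285z', group 1 = '285z'; at [20:27] match '88c6636', group 1 = '6636'.
With a single group, `findall` returns only what that group captured — 3 items.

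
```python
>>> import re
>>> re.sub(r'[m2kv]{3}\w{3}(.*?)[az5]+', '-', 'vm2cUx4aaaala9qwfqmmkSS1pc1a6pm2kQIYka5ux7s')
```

'-la9qwfq-6p-ux7s'

This matches exactly 3 of one of [m2kv], then exactly 3 of a word character; then zero or more of any character (lazy) (captured); then one or more of one of [az5].
The `?` after the quantifier makes it lazy — it takes as little as possible before letting the rest of the pattern try.
Matches: at [0:11] → 'vm2cUx4aaaa'; at [18:28] → 'mmkSS1pc1a'; at [30:39] → 'm2kQIYka5'.
Each match is replaced by '-'.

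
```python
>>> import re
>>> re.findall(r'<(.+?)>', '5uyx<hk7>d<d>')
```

A `+?`/`*?`/`{m,n}?` starts at its minimum and grows only as far as needed for what follows to match.
Scanning left to right: at [4:9] match '<hk7>', group 1 = 'hk7'; at [10:13] match '<d>', group 1 = 'd'.
One capturing group, so `findall` returns just the captured substring from each match — 2 in all.

['hk7', 'd']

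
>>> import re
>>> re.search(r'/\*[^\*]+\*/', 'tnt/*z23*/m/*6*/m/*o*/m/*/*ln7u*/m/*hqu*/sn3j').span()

`re.search` scans for the first position where the pattern succeeds.
The match spans [3:10] → '/*z23*/'.

(3, 10)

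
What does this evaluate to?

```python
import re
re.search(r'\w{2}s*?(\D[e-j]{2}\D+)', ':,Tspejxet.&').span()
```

The match spans [2:12] → 'Tspejxet.&'.

(2, 12)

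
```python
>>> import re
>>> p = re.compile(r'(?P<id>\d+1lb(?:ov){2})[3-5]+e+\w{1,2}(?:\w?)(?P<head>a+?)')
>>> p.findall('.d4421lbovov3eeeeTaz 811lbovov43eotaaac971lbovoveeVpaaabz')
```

Pattern: one or more of a digit, then the literal '1lb', then the literal 'ov' repeated 2 times (captured as 'id'); then one or more of a character in [3-5], then one or more of the literal 'e', then 1 to 2 of a word character; then optionally a word character (non-capturing group); then one or more of a literal 'a' (lazy) (captured as 'head').
Matches: at [2:19] match '4421lbovov3eeeeTa', groups = ('4421lbovov', 'a'); at [21:37] match '811lbovov43eotaa', groups = ('811lbovov', 'a').
`findall` packs the 2 group values into a tuple for every match.

[('4421lbovov', 'a'), ('811lbovov', 'a')]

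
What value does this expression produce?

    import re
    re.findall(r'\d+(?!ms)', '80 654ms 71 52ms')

['80', '65', '71', '5']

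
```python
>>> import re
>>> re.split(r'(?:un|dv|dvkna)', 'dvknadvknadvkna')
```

['', 'kna', 'kna', 'kna']

Alternation isn't longest-match — the leftmost alternative that fits at this position is chosen.
Each match becomes a cut point; 4 segments remain.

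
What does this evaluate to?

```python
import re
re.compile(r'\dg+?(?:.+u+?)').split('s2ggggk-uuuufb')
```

['s', 'fb']

This matches a digit, then one or more of the literal 'g' (lazy); then one or more of any character, then one or more of the literal 'u' (lazy) (non-capturing group).
Matches to split on: at [1:12] → '2ggggk-uuuu'.
The string is cut at each match, leaving 2 pieces.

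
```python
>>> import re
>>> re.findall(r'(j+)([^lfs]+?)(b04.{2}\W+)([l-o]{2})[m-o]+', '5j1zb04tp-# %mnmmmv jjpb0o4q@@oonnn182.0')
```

Pattern: one or more of a literal 'j' (captured); then one or more of any character except [lfs] (lazy) (captured); then the literal 'b04', then exactly 2 of any character, then one or more of a non-word character (captured); then exactly 2 of a character in [l-o] (captured); then one or more of a character in [m-o].
Walking the string: at [1:18] match 'j1zb04tp-# %mnmmm', groups = ('j', '1z', 'b04tp-# %', 'mn').
4 groups means the one result is a tuple of 4 captured strings — 1 here.

[('j', '1z', 'b04tp-# %', 'mn')]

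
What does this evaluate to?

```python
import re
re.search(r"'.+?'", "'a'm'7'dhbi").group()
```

With the lazy modifier that quantifier settles for the fewest repetitions that let the rest of the pattern succeed (the atoms after it are unaffected and can still be greedy).
Unlike `match`, `search` isn't anchored — it looks for the pattern anywhere in the string.
The match spans [0:3] → "'a'".

"'a'"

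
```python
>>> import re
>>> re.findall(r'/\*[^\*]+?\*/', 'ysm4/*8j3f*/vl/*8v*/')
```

['/*8j3f*/', '/*8v*/']

Scanning left to right: at [4:12] → '/*8j3f*/'; at [14:20] → '/*8v*/'.
No capturing groups, so `findall` returns the 2 full match strings.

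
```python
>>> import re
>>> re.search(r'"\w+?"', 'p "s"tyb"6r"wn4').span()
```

(2, 5)

The match spans [2:5] → '"s"'.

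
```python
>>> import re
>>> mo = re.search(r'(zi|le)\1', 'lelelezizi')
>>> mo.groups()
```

('le',)

After group 1 captures some text, `\1` only succeeds where that same text appears again.
`re.search` scans for the first position where the pattern succeeds.
The match spans [0:4] → 'lele'.
Captured: group 1 = 'le'.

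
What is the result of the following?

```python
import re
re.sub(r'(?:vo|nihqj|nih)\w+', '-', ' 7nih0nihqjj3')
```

' 7-'

Every occurrence is swapped for '-'.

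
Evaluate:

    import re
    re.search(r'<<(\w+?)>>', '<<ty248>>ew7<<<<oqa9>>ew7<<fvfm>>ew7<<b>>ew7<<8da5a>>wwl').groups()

Unlike `match`, `search` isn't anchored — it looks for the pattern anywhere in the string.
The match spans [0:9] → '<<ty248>>'.
Captured: group 1 = 'ty248'.

('ty248',)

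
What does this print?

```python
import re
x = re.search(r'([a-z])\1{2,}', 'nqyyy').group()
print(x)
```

yyy

The backreference `\1` re-matches whatever the first group consumed, character for character.
The match spans [2:5] → 'yyy'.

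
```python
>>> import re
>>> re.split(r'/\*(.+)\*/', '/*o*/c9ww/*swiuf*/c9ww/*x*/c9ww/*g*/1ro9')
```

Matches to split on: at [0:36] → '/*o*/c9ww/*swiuf*/c9ww/*x*/c9ww/*g*/'.
With a capturing group present, the delimiter's captured portion is kept in the result list.

['', 'o*/c9ww/*swiuf*/c9ww/*x*/c9ww/*g', '1ro9']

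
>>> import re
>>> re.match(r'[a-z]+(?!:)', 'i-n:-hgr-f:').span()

(0, 1)

`re.match` only tries the pattern at the start of the string.
The match spans [0:1] → 'i'.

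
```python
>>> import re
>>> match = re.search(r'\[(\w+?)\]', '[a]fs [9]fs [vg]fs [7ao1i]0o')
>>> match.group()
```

'[a]'

`re.search` scans for the first position where the pattern succeeds.
The match spans [0:3] → '[a]'.
Captured: group 1 = 'a'.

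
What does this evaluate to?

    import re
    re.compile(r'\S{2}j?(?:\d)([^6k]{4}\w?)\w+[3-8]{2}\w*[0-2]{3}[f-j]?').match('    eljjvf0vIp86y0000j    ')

`match` is anchored at position 0; if the pattern doesn't fit there, it returns None.
Here position 0 doesn't satisfy it, so the call returns None.

None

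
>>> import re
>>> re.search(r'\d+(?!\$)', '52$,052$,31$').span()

(0, 1)

The negative lookaround is zero-width — it rules out positions where the adjacent text would match, without consuming anything.
The match spans [0:1] → '5'.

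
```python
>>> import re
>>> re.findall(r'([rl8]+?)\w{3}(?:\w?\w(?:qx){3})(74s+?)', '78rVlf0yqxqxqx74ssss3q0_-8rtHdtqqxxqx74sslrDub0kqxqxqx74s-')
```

[('8r', '74s'), ('lr', '74s')]

With the lazy modifier that quantifier settles for the fewest repetitions that let the rest of the pattern succeed (the atoms after it are unaffected and can still be greedy).
2 groups means each result is a tuple of 2 captured strings — 2 here.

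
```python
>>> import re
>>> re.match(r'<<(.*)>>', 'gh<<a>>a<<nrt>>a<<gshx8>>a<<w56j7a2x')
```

None

`re.match` won't scan ahead — the pattern has to work from the very first character.
Here the string doesn't start with a match, so the call returns None.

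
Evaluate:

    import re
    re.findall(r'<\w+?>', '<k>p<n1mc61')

['<k>']

With no groups in the pattern, `findall` gives back each whole match — 1 here.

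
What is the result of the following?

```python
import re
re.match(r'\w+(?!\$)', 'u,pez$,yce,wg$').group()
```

'u'

The negative lookaround is zero-width — it rules out positions where the adjacent text would match, without consuming anything.
With `match`, the pattern is implicitly anchored at the beginning.
The match spans [0:1] → 'u'.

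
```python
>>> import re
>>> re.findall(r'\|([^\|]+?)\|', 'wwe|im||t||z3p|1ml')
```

['im', 't', 'z3p']

One capturing group, so `findall` returns just the captured substring from each match — 3 in all.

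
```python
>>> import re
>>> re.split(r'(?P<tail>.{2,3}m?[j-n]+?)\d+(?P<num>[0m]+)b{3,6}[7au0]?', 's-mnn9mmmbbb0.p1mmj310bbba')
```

Pattern: 2 to 3 of any character, then optionally a literal 'm', then one or more of a character in [j-n] (lazy) (captured as 'tail'); then one or more of a digit; then one or more of one of [0m] (captured as 'num'); then 3 to 6 of the literal 'b', then optionally one of [7au0].
Matches to split on: at [0:13] → 's-mnn9mmmbbb0'; at [13:26] → '.p1mmj310bbba'.
`re.split` interleaves the captured-group text with the surrounding fragments.

['', 's-mnn', 'mmm', '', '.p1mmj', '0', '']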